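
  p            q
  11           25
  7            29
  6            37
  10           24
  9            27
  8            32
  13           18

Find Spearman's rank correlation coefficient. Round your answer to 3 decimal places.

-0.929

Rank p: 6, 2, 1, 5, 4, 3, 7
Rank q: 3, 5, 7, 2, 4, 6, 1
d = rank(p) − rank(q): 3, -3, -6, 3, 0, -3, 6; Σd² = 108
ρ = 1 − 6Σd² / [n(n²−1)] = 1 − 6×108 / (7×48) = 1 − 648/336 ≈ -0.929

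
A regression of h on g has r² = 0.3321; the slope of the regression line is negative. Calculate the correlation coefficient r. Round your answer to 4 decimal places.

-0.5763

|r| = √0.3321 = 0.5763
The association is negative, so r = −0.5763.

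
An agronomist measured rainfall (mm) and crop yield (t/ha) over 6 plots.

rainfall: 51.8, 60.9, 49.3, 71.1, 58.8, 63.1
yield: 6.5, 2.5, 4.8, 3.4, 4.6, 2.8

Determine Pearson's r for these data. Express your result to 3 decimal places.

n = 6, Σx = 355, Σy = 24.6, Σx² = 21316.8, Σy² = 112.1, Σxy = 1414.49
nΣxy − ΣxΣy = 8486.94 − 8733 = -246.06
nΣx² − (Σx)² = 127900.8 − 126025 = 1875.8; nΣy² − (Σy)² = 672.6 − 605.16 = 67.44
r = -246.06 / √(1875.8 × 67.44) = -246.06 / 355.6739 ≈ -0.692

-0.692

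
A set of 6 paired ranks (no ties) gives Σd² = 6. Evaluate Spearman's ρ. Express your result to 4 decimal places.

0.8286

ρ = 1 − 6Σd² / [n(n²−1)] = 1 − 6×6 / (6×35)
  = 1 − 36/210 = 1 − 0.17143 ≈ 0.8286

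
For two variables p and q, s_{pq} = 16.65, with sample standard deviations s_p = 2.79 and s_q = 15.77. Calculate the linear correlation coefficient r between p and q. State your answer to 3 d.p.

r = Cov(p,q) / (s_p · s_q) = 16.65 / (2.79 × 15.77)
  = 16.65 / 43.9983 ≈ 0.378

0.378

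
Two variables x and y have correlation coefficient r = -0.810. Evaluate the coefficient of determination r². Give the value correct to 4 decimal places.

0.6561

r² = (-0.810)² = 0.6561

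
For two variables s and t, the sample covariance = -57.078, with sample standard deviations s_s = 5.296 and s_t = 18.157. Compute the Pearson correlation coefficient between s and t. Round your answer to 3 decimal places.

r = Cov(s,t) / (s_s · s_t) = -57.078 / (5.296 × 18.157)
  = -57.078 / 96.1595 ≈ -0.594

-0.594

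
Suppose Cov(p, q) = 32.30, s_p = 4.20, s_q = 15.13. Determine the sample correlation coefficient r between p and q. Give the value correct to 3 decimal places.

0.508

r = Cov(p,q) / (s_p · s_q) = 32.30 / (4.20 × 15.13)
  = 32.30 / 63.5460 ≈ 0.508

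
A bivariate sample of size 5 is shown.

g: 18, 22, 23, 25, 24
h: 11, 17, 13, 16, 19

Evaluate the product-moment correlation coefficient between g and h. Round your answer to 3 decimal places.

n = 5, Σg = 112, Σh = 76, Σg² = 2538, Σh² = 1196, Σgh = 1727
nΣgh − ΣgΣh = 8635 − 8512 = 123
nΣg² − (Σg)² = 12690 − 12544 = 146; nΣh² − (Σh)² = 5980 − 5776 = 204
r = 123 / √(146 × 204) = 123 / 172.5804 ≈ 0.713

0.713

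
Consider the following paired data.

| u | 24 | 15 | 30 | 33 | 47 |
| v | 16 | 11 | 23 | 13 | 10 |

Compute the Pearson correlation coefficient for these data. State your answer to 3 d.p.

n = 5, Σu = 149, Σv = 73, Σu² = 4999, Σv² = 1175, Σuv = 2138
nΣuv − ΣuΣv = 10690 − 10877 = -187
nΣu² − (Σu)² = 24995 − 22201 = 2794; nΣv² − (Σv)² = 5875 − 5329 = 546
r = -187 / √(2794 × 546) = -187 / 1235.1210 ≈ -0.151

-0.151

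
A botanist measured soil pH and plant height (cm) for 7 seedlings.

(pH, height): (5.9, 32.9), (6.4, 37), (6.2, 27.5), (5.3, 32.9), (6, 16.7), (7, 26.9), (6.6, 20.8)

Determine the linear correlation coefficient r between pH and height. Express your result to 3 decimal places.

-0.238

n = 7, Σx = 43.4, Σy = 194.7, Σx² = 270.86, Σy² = 5725.21, Σxy = 1201.56
nΣxy − ΣxΣy = 8410.92 − 8449.98 = -39.06
nΣx² − (Σx)² = 1896.02 − 1883.56 = 12.46; nΣy² − (Σy)² = 40076.47 − 37908.09 = 2168.38
r = -39.06 / √(12.46 × 2168.38) = -39.06 / 164.3716 ≈ -0.238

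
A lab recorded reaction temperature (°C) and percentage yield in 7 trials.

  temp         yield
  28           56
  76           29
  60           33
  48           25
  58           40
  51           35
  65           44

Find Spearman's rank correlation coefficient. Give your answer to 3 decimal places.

Rank temp: 1, 7, 5, 2, 4, 3, 6
Rank yield: 7, 2, 3, 1, 5, 4, 6
d = rank(temp) − rank(yield): -6, 5, 2, 1, -1, -1, 0; Σd² = 68
ρ = 1 − 6Σd² / [n(n²−1)] = 1 − 6×68 / (7×48) = 1 − 408/336 ≈ -0.214

-0.214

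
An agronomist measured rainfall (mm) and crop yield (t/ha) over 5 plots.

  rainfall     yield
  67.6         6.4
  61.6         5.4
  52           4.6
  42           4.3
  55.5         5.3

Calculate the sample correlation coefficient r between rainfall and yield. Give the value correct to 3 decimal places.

0.946

n = 5, Σx = 278.7, Σy = 26, Σx² = 15912.57, Σy² = 137.86, Σxy = 1479.23
nΣxy − ΣxΣy = 7396.15 − 7246.2 = 149.95
nΣx² − (Σx)² = 79562.85 − 77673.69 = 1889.16; nΣy² − (Σy)² = 689.3 − 676 = 13.3
r = 149.95 / √(1889.16 × 13.3) = 149.95 / 158.5113 ≈ 0.946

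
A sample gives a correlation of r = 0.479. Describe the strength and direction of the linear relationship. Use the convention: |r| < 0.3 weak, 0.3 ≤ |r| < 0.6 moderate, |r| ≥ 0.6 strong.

r = 0.479 > 0 so the relationship is positive.
|r| = 0.479, which falls in the moderate range.

moderate positive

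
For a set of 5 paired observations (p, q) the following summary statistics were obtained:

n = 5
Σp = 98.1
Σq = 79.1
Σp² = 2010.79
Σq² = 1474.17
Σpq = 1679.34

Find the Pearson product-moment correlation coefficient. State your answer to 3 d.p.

0.920

r = (nΣpq − ΣpΣq) / √[(nΣp² − (Σp)²)(nΣq² − (Σq)²)]
Numerator: 5×1679.34 − 98.1×79.1 = 636.99
Denominator: √[(10053.95 − 9623.61)(7370.85 − 6256.81)] = √[430.34 × 1114.04] = 692.3987
r = 636.99 / 692.3987 ≈ 0.920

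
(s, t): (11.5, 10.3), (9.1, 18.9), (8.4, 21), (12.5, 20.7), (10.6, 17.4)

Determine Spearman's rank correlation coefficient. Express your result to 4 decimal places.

Rank s: 4, 2, 1, 5, 3
Rank t: 1, 3, 5, 4, 2
d = rank(s) − rank(t): 3, -1, -4, 1, 1; Σd² = 28
ρ = 1 − 6Σd² / [n(n²−1)] = 1 − 6×28 / (5×24) = 1 − 168/120 ≈ -0.4000

-0.4000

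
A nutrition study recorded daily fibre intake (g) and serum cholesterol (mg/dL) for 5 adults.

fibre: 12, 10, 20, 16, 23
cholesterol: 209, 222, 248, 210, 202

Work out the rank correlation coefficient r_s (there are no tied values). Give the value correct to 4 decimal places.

Rank fibre: 2, 1, 4, 3, 5
Rank cholesterol: 2, 4, 5, 3, 1
d = rank(fibre) − rank(cholesterol): 0, -3, -1, 0, 4; Σd² = 26
ρ = 1 − 6Σd² / [n(n²−1)] = 1 − 6×26 / (5×24) = 1 − 156/120 ≈ -0.3000

-0.3000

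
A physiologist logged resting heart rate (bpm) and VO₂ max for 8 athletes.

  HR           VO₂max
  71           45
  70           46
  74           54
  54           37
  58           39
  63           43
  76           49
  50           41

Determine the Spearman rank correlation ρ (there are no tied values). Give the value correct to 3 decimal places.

0.881

Rank HR: 6, 5, 7, 2, 3, 4, 8, 1
Rank VO₂max: 5, 6, 8, 1, 2, 4, 7, 3
d = rank(HR) − rank(VO₂max): 1, -1, -1, 1, 1, 0, 1, -2; Σd² = 10
ρ = 1 − 6Σd² / [n(n²−1)] = 1 − 6×10 / (8×63) = 1 − 60/504 ≈ 0.881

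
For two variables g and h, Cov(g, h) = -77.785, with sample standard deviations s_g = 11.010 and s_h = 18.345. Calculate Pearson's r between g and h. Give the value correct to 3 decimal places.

-0.385

r = Cov(g,h) / (s_g · s_h) = -77.785 / (11.010 × 18.345)
  = -77.785 / 201.9784 ≈ -0.385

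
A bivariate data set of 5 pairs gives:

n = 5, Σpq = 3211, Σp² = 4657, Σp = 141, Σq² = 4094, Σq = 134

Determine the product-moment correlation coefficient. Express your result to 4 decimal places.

r = (nΣpq − ΣpΣq) / √[(nΣp² − (Σp)²)(nΣq² − (Σq)²)]
Numerator: 5×3211 − 141×134 = -2839
Denominator: √[(23285 − 19881)(20470 − 17956)] = √[3404 × 2514] = 2925.3472
r = -2839 / 2925.3472 ≈ -0.9705

-0.9705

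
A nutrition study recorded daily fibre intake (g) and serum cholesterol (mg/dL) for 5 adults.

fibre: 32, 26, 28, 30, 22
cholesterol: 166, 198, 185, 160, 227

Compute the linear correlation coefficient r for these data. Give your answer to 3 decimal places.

n = 5, Σx = 138, Σy = 936, Σx² = 3868, Σy² = 178114, Σxy = 25434
nΣxy − ΣxΣy = 127170 − 129168 = -1998
nΣx² − (Σx)² = 19340 − 19044 = 296; nΣy² − (Σy)² = 890570 − 876096 = 14474
r = -1998 / √(296 × 14474) = -1998 / 2069.8560 ≈ -0.965

-0.965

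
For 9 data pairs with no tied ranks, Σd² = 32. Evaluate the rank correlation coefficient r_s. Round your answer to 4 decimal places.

ρ = 1 − 6Σd² / [n(n²−1)] = 1 − 6×32 / (9×80)
  = 1 − 192/720 = 1 − 0.26667 ≈ 0.7333

0.7333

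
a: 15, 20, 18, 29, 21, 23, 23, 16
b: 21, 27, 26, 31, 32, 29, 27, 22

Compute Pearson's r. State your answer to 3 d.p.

n = 8, Σa = 165, Σb = 215, Σa² = 3545, Σb² = 5885, Σab = 4534
nΣab − ΣaΣb = 36272 − 35475 = 797
nΣa² − (Σa)² = 28360 − 27225 = 1135; nΣb² − (Σb)² = 47080 − 46225 = 855
r = 797 / √(1135 × 855) = 797 / 985.1015 ≈ 0.809

0.809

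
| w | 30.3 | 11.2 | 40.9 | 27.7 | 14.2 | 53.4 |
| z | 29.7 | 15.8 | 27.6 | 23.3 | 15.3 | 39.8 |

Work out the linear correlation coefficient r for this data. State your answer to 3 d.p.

0.956

n = 6, Σw = 177.7, Σz = 151.5, Σw² = 6536.83, Σz² = 4254.51, Σwz = 5193.7
nΣwz − ΣwΣz = 31162.2 − 26921.55 = 4240.65
nΣw² − (Σw)² = 39220.98 − 31577.29 = 7643.69; nΣz² − (Σz)² = 25527.06 − 22952.25 = 2574.81
r = 4240.65 / √(7643.69 × 2574.81) = 4240.65 / 4436.3329 ≈ 0.956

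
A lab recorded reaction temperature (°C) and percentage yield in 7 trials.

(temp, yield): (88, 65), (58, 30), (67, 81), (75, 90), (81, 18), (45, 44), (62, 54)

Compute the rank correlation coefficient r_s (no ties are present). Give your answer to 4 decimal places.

0.2500

Rank temp: 7, 2, 4, 5, 6, 1, 3
Rank yield: 5, 2, 6, 7, 1, 3, 4
d = rank(temp) − rank(yield): 2, 0, -2, -2, 5, -2, -1; Σd² = 42
ρ = 1 − 6Σd² / [n(n²−1)] = 1 − 6×42 / (7×48) = 1 − 252/336 ≈ 0.2500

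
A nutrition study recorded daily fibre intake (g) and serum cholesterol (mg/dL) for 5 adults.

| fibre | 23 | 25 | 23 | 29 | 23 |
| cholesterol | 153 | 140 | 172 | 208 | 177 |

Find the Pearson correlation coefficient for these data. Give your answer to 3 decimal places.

n = 5, Σx = 123, Σy = 850, Σx² = 3053, Σy² = 147186, Σxy = 21078
nΣxy − ΣxΣy = 105390 − 104550 = 840
nΣx² − (Σx)² = 15265 − 15129 = 136; nΣy² − (Σy)² = 735930 − 722500 = 13430
r = 840 / √(136 × 13430) = 840 / 1351.4733 ≈ 0.622

0.622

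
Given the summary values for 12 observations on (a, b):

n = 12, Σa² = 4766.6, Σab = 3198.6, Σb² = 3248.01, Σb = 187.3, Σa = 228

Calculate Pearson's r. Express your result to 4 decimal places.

r = (nΣab − ΣaΣb) / √[(nΣa² − (Σa)²)(nΣb² − (Σb)²)]
Numerator: 12×3198.6 − 228×187.3 = -4321.2
Denominator: √[(57199.2 − 51984)(38976.12 − 35081.29)] = √[5215.2 × 3894.83] = 4506.9188
r = -4321.2 / 4506.9188 ≈ -0.9588

-0.9588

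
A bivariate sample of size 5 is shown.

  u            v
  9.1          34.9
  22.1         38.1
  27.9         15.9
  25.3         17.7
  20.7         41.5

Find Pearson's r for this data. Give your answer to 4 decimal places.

n = 5, Σu = 105.1, Σv = 148.1, Σu² = 2418.21, Σv² = 4957.97, Σuv = 2910.07
nΣuv − ΣuΣv = 14550.35 − 15565.31 = -1014.96
nΣu² − (Σu)² = 12091.05 − 11046.01 = 1045.04; nΣv² − (Σv)² = 24789.85 − 21933.61 = 2856.24
r = -1014.96 / √(1045.04 × 2856.24) = -1014.96 / 1727.6820 ≈ -0.5875

-0.5875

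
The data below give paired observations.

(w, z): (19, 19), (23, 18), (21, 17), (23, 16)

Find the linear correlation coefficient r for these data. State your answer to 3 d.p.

n = 4, Σw = 86, Σz = 70, Σw² = 1860, Σz² = 1230, Σwz = 1500
nΣwz − ΣwΣz = 6000 − 6020 = -20
nΣw² − (Σw)² = 7440 − 7396 = 44; nΣz² − (Σz)² = 4920 − 4900 = 20
r = -20 / √(44 × 20) = -20 / 29.6648 ≈ -0.674

-0.674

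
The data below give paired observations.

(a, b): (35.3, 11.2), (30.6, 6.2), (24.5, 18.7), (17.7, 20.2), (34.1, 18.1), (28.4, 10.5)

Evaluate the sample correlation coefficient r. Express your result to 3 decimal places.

n = 6, Σa = 170.6, Σb = 84.9, Σa² = 5065.36, Σb² = 1359.47, Σab = 2316.18
nΣab − ΣaΣb = 13897.08 − 14483.94 = -586.86
nΣa² − (Σa)² = 30392.16 − 29104.36 = 1287.8; nΣb² − (Σb)² = 8156.82 − 7208.01 = 948.81
r = -586.86 / √(1287.8 × 948.81) = -586.86 / 1105.3857 ≈ -0.531

-0.531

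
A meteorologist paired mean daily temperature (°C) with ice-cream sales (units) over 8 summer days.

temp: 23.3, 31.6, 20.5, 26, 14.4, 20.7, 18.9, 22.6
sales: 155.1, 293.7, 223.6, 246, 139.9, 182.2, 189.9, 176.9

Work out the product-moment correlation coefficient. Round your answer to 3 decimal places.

n = 8, Σx = 178, Σy = 1607.3, Σx² = 4141.52, Σy² = 340953.13, Σxy = 37247.7
nΣxy − ΣxΣy = 297981.6 − 286099.4 = 11882.2
nΣx² − (Σx)² = 33132.16 − 31684 = 1448.16; nΣy² − (Σy)² = 2727625.04 − 2583413.29 = 144211.75
r = 11882.2 / √(1448.16 × 144211.75) = 11882.2 / 14451.3559 ≈ 0.822

0.822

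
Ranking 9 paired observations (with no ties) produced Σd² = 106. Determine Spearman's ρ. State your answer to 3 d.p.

ρ = 1 − 6Σd² / [n(n²−1)] = 1 − 6×106 / (9×80)
  = 1 − 636/720 = 1 − 0.8833 ≈ 0.117

0.117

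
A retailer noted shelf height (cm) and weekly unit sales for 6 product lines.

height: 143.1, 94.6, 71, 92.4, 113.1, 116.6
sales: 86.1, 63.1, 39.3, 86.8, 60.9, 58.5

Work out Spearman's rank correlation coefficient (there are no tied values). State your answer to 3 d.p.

Rank height: 6, 3, 1, 2, 4, 5
Rank sales: 5, 4, 1, 6, 3, 2
d = rank(height) − rank(sales): 1, -1, 0, -4, 1, 3; Σd² = 28
ρ = 1 − 6Σd² / [n(n²−1)] = 1 − 6×28 / (6×35) = 1 − 168/210 ≈ 0.200

0.200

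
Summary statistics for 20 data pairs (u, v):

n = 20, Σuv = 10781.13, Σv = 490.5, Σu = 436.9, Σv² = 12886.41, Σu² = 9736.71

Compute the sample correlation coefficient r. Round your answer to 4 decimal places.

r = (nΣuv − ΣuΣv) / √[(nΣu² − (Σu)²)(nΣv² − (Σv)²)]
Numerator: 20×10781.13 − 436.9×490.5 = 1323.15
Denominator: √[(194734.2 − 190881.61)(257728.2 − 240590.25)] = √[3852.59 × 17137.95] = 8125.6073
r = 1323.15 / 8125.6073 ≈ 0.1628

0.1628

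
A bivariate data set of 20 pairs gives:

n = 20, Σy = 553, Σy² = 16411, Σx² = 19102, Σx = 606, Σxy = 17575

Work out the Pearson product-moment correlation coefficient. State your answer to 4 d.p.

0.8994

r = (nΣxy − ΣxΣy) / √[(nΣx² − (Σx)²)(nΣy² − (Σy)²)]
Numerator: 20×17575 − 606×553 = 16382
Denominator: √[(382040 − 367236)(328220 − 305809)] = √[14804 × 22411] = 18214.6217
r = 16382 / 18214.6217 ≈ 0.8994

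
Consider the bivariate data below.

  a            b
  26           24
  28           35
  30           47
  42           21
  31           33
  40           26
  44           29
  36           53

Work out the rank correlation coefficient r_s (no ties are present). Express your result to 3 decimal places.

Rank a: 1, 2, 3, 7, 4, 6, 8, 5
Rank b: 2, 6, 7, 1, 5, 3, 4, 8
d = rank(a) − rank(b): -1, -4, -4, 6, -1, 3, 4, -3; Σd² = 104
ρ = 1 − 6Σd² / [n(n²−1)] = 1 − 6×104 / (8×63) = 1 − 624/504 ≈ -0.238

-0.238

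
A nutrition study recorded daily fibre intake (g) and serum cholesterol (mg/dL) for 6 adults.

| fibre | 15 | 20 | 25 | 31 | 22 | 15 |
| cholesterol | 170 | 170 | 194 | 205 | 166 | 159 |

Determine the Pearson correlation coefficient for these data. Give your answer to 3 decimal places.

n = 6, Σx = 128, Σy = 1064, Σx² = 2920, Σy² = 190298, Σxy = 23192
nΣxy − ΣxΣy = 139152 − 136192 = 2960
nΣx² − (Σx)² = 17520 − 16384 = 1136; nΣy² − (Σy)² = 1141788 − 1132096 = 9692
r = 2960 / √(1136 × 9692) = 2960 / 3318.1489 ≈ 0.892

0.892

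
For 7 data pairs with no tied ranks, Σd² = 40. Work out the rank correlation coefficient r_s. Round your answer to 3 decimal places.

ρ = 1 − 6Σd² / [n(n²−1)] = 1 − 6×40 / (7×48)
  = 1 − 240/336 = 1 − 0.7143 ≈ 0.286

0.286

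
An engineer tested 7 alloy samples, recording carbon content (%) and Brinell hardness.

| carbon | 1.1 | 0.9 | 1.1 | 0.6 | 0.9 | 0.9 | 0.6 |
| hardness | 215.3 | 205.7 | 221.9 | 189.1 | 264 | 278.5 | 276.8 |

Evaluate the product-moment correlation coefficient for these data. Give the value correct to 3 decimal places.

-0.114

n = 7, Σx = 6.1, Σy = 1651.3, Σx² = 5.57, Σy² = 397541.49, Σxy = 1433.84
nΣxy − ΣxΣy = 10036.88 − 10072.93 = -36.05
nΣx² − (Σx)² = 38.99 − 37.21 = 1.78; nΣy² − (Σy)² = 2782790.43 − 2726791.69 = 55998.74
r = -36.05 / √(1.78 × 55998.74) = -36.05 / 315.7178 ≈ -0.114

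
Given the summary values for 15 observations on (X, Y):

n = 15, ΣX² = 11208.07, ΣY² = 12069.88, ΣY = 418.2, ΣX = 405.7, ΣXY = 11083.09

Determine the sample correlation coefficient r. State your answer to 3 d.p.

-0.733

r = (nΣXY − ΣXΣY) / √[(nΣX² − (ΣX)²)(nΣY² − (ΣY)²)]
Numerator: 15×11083.09 − 405.7×418.2 = -3417.39
Denominator: √[(168121.05 − 164592.49)(181048.2 − 174891.24)] = √[3528.56 × 6156.96] = 4661.0302
r = -3417.39 / 4661.0302 ≈ -0.733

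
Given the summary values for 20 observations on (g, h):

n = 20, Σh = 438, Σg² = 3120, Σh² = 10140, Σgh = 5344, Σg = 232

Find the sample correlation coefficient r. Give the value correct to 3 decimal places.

r = (nΣgh − ΣgΣh) / √[(nΣg² − (Σg)²)(nΣh² − (Σh)²)]
Numerator: 20×5344 − 232×438 = 5264
Denominator: √[(62400 − 53824)(202800 − 191844)] = √[8576 × 10956] = 9693.2273
r = 5264 / 9693.2273 ≈ 0.543

0.543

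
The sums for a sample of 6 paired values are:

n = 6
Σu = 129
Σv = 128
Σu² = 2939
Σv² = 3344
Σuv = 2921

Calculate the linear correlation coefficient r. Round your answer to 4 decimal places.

0.5304

r = (nΣuv − ΣuΣv) / √[(nΣu² − (Σu)²)(nΣv² − (Σv)²)]
Numerator: 6×2921 − 129×128 = 1014
Denominator: √[(17634 − 16641)(20064 − 16384)] = √[993 × 3680] = 1911.6067
r = 1014 / 1911.6067 ≈ 0.5304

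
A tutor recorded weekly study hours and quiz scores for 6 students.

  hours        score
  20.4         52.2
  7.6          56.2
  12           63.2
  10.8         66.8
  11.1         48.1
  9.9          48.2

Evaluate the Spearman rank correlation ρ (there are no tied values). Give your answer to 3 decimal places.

Rank hours: 6, 1, 5, 3, 4, 2
Rank score: 3, 4, 5, 6, 1, 2
d = rank(hours) − rank(score): 3, -3, 0, -3, 3, 0; Σd² = 36
ρ = 1 − 6Σd² / [n(n²−1)] = 1 − 6×36 / (6×35) = 1 − 216/210 ≈ -0.029

-0.029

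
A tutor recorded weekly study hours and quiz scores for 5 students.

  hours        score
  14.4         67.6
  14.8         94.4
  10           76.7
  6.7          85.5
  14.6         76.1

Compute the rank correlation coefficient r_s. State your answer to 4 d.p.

Rank hours: 3, 5, 2, 1, 4
Rank score: 1, 5, 3, 4, 2
d = rank(hours) − rank(score): 2, 0, -1, -3, 2; Σd² = 18
ρ = 1 − 6Σd² / [n(n²−1)] = 1 − 6×18 / (5×24) = 1 − 108/120 ≈ 0.1000

0.1000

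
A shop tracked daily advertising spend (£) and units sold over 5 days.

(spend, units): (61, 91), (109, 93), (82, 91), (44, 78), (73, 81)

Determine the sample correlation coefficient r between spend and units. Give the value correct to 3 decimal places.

n = 5, Σx = 369, Σy = 434, Σx² = 29591, Σy² = 37856, Σxy = 32495
nΣxy − ΣxΣy = 162475 − 160146 = 2329
nΣx² − (Σx)² = 147955 − 136161 = 11794; nΣy² − (Σy)² = 189280 − 188356 = 924
r = 2329 / √(11794 × 924) = 2329 / 3301.1598 ≈ 0.706

0.706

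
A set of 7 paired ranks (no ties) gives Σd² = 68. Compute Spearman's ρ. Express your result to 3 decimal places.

-0.214

ρ = 1 − 6Σd² / [n(n²−1)] = 1 − 6×68 / (7×48)
  = 1 − 408/336 = 1 − 1.2143 ≈ -0.214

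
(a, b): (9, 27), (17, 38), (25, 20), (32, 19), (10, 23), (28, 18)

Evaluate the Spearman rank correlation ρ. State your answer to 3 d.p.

Rank a: 1, 3, 4, 6, 2, 5
Rank b: 5, 6, 3, 2, 4, 1
d = rank(a) − rank(b): -4, -3, 1, 4, -2, 4; Σd² = 62
ρ = 1 − 6Σd² / [n(n²−1)] = 1 − 6×62 / (6×35) = 1 − 372/210 ≈ -0.771

-0.771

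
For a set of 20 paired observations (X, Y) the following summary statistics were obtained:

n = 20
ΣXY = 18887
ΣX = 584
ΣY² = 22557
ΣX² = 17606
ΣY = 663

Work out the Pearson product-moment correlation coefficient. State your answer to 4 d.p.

-0.8354

r = (nΣXY − ΣXΣY) / √[(nΣX² − (ΣX)²)(nΣY² − (ΣY)²)]
Numerator: 20×18887 − 584×663 = -9452
Denominator: √[(352120 − 341056)(451140 − 439569)] = √[11064 × 11571] = 11314.6606
r = -9452 / 11314.6606 ≈ -0.8354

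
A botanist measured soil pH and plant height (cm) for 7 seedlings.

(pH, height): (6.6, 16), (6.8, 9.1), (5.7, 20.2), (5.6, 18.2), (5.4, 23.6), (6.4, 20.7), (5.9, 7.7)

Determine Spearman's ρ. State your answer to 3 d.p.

Rank pH: 6, 7, 3, 2, 1, 5, 4
Rank height: 3, 2, 5, 4, 7, 6, 1
d = rank(pH) − rank(height): 3, 5, -2, -2, -6, -1, 3; Σd² = 88
ρ = 1 − 6Σd² / [n(n²−1)] = 1 − 6×88 / (7×48) = 1 − 528/336 ≈ -0.571

-0.571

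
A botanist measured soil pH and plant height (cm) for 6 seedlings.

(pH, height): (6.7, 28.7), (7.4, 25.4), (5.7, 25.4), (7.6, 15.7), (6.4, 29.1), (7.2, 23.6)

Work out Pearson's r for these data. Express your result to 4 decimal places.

n = 6, Σx = 41, Σy = 147.9, Σx² = 282.7, Σy² = 3764.27, Σxy = 1000.51
nΣxy − ΣxΣy = 6003.06 − 6063.9 = -60.84
nΣx² − (Σx)² = 1696.2 − 1681 = 15.2; nΣy² − (Σy)² = 22585.62 − 21874.41 = 711.21
r = -60.84 / √(15.2 × 711.21) = -60.84 / 103.9730 ≈ -0.5852

-0.5852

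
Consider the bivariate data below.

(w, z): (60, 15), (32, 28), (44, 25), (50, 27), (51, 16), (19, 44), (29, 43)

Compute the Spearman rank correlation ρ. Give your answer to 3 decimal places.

Rank w: 7, 3, 4, 5, 6, 1, 2
Rank z: 1, 5, 3, 4, 2, 7, 6
d = rank(w) − rank(z): 6, -2, 1, 1, 4, -6, -4; Σd² = 110
ρ = 1 − 6Σd² / [n(n²−1)] = 1 − 6×110 / (7×48) = 1 − 660/336 ≈ -0.964

-0.964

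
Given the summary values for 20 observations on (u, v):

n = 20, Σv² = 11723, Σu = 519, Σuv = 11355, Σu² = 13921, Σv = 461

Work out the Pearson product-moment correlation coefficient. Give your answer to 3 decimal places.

r = (nΣuv − ΣuΣv) / √[(nΣu² − (Σu)²)(nΣv² − (Σv)²)]
Numerator: 20×11355 − 519×461 = -12159
Denominator: √[(278420 − 269361)(234460 − 212521)] = √[9059 × 21939] = 14097.7091
r = -12159 / 14097.7091 ≈ -0.862

-0.862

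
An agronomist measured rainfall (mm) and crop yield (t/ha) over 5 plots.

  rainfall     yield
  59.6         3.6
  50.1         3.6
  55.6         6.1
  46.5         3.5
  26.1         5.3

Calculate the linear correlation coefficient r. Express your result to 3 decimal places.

n = 5, Σx = 237.9, Σy = 22.1, Σx² = 11996.99, Σy² = 103.47, Σxy = 1035.16
nΣxy − ΣxΣy = 5175.8 − 5257.59 = -81.79
nΣx² − (Σx)² = 59984.95 − 56596.41 = 3388.54; nΣy² − (Σy)² = 517.35 − 488.41 = 28.94
r = -81.79 / √(3388.54 × 28.94) = -81.79 / 313.1523 ≈ -0.261

-0.261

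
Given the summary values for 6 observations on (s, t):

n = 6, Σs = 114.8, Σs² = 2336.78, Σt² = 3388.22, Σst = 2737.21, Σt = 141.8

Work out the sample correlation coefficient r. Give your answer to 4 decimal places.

0.3345

r = (nΣst − ΣsΣt) / √[(nΣs² − (Σs)²)(nΣt² − (Σt)²)]
Numerator: 6×2737.21 − 114.8×141.8 = 144.62
Denominator: √[(14020.68 − 13179.04)(20329.32 − 20107.24)] = √[841.64 × 222.08] = 432.3325
r = 144.62 / 432.3325 ≈ 0.3345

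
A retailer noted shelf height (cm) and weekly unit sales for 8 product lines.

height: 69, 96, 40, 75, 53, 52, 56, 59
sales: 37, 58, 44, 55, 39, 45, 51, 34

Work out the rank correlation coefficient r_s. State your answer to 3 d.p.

Rank height: 6, 8, 1, 7, 3, 2, 4, 5
Rank sales: 2, 8, 4, 7, 3, 5, 6, 1
d = rank(height) − rank(sales): 4, 0, -3, 0, 0, -3, -2, 4; Σd² = 54
ρ = 1 − 6Σd² / [n(n²−1)] = 1 − 6×54 / (8×63) = 1 − 324/504 ≈ 0.357

0.357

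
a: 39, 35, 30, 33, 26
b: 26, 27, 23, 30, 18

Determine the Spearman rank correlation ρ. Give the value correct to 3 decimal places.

0.600

Rank a: 5, 4, 2, 3, 1
Rank b: 3, 4, 2, 5, 1
d = rank(a) − rank(b): 2, 0, 0, -2, 0; Σd² = 8
ρ = 1 − 6Σd² / [n(n²−1)] = 1 − 6×8 / (5×24) = 1 − 48/120 ≈ 0.600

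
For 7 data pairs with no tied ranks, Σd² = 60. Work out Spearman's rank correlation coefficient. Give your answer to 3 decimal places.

-0.071

ρ = 1 − 6Σd² / [n(n²−1)] = 1 − 6×60 / (7×48)
  = 1 − 360/336 = 1 − 1.0714 ≈ -0.071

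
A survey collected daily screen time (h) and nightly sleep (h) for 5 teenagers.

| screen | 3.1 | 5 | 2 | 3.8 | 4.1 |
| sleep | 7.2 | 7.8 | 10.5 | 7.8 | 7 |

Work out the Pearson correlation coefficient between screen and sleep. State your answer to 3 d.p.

n = 5, Σx = 18, Σy = 40.3, Σx² = 69.86, Σy² = 332.77, Σxy = 140.66
nΣxy − ΣxΣy = 703.3 − 725.4 = -22.1
nΣx² − (Σx)² = 349.3 − 324 = 25.3; nΣy² − (Σy)² = 1663.85 − 1624.09 = 39.76
r = -22.1 / √(25.3 × 39.76) = -22.1 / 31.7164 ≈ -0.697

-0.697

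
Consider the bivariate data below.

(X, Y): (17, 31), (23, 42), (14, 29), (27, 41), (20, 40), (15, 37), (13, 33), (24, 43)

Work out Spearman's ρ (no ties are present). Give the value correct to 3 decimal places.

0.810

Rank X: 4, 6, 2, 8, 5, 3, 1, 7
Rank Y: 2, 7, 1, 6, 5, 4, 3, 8
d = rank(X) − rank(Y): 2, -1, 1, 2, 0, -1, -2, -1; Σd² = 16
ρ = 1 − 6Σd² / [n(n²−1)] = 1 − 6×16 / (8×63) = 1 − 96/504 ≈ 0.810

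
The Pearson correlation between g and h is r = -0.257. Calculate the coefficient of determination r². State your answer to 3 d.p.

0.066

r² = (-0.257)² = 0.066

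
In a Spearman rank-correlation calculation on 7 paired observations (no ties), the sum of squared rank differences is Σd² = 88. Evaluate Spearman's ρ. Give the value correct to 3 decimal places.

-0.571

ρ = 1 − 6Σd² / [n(n²−1)] = 1 − 6×88 / (7×48)
  = 1 − 528/336 = 1 − 1.5714 ≈ -0.571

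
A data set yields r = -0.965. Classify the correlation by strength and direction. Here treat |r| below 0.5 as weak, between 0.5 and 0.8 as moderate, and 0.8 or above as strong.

strong negative

r = -0.965 < 0 so the relationship is negative.
|r| = 0.965, which falls in the strong range.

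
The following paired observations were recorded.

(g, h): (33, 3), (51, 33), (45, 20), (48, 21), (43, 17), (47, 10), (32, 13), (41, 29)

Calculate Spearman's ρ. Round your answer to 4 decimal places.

Rank g: 2, 8, 5, 7, 4, 6, 1, 3
Rank h: 1, 8, 5, 6, 4, 2, 3, 7
d = rank(g) − rank(h): 1, 0, 0, 1, 0, 4, -2, -4; Σd² = 38
ρ = 1 − 6Σd² / [n(n²−1)] = 1 − 6×38 / (8×63) = 1 − 228/504 ≈ 0.5476

0.5476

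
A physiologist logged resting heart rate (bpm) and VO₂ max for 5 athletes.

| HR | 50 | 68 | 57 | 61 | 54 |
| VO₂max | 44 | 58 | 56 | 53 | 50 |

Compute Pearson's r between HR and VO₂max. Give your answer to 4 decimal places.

0.8647

n = 5, Σx = 290, Σy = 261, Σx² = 17010, Σy² = 13745, Σxy = 15269
nΣxy − ΣxΣy = 76345 − 75690 = 655
nΣx² − (Σx)² = 85050 − 84100 = 950; nΣy² − (Σy)² = 68725 − 68121 = 604
r = 655 / √(950 × 604) = 655 / 757.4959 ≈ 0.8647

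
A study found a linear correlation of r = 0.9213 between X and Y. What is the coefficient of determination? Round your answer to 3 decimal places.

0.849

r² = (0.9213)² = 0.849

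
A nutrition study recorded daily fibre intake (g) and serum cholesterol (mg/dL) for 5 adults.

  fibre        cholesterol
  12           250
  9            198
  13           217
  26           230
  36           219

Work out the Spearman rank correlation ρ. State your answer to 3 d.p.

Rank fibre: 2, 1, 3, 4, 5
Rank cholesterol: 5, 1, 2, 4, 3
d = rank(fibre) − rank(cholesterol): -3, 0, 1, 0, 2; Σd² = 14
ρ = 1 − 6Σd² / [n(n²−1)] = 1 − 6×14 / (5×24) = 1 − 84/120 ≈ 0.300

0.300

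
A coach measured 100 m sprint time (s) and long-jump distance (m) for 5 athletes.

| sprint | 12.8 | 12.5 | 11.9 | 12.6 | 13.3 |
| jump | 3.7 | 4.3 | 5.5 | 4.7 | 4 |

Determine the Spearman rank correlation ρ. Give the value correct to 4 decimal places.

-0.8000

Rank sprint: 4, 2, 1, 3, 5
Rank jump: 1, 3, 5, 4, 2
d = rank(sprint) − rank(jump): 3, -1, -4, -1, 3; Σd² = 36
ρ = 1 − 6Σd² / [n(n²−1)] = 1 − 6×36 / (5×24) = 1 − 216/120 ≈ -0.8000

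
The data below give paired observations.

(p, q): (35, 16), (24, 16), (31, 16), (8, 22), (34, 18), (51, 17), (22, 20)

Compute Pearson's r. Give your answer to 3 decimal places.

n = 7, Σp = 205, Σq = 125, Σp² = 7067, Σq² = 2265, Σpq = 3535
nΣpq − ΣpΣq = 24745 − 25625 = -880
nΣp² − (Σp)² = 49469 − 42025 = 7444; nΣq² − (Σq)² = 15855 − 15625 = 230
r = -880 / √(7444 × 230) = -880 / 1308.4800 ≈ -0.673

-0.673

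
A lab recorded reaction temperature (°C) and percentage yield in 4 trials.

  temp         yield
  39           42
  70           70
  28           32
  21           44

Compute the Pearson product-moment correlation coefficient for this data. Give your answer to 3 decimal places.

n = 4, Σx = 158, Σy = 188, Σx² = 7646, Σy² = 9624, Σxy = 8358
nΣxy − ΣxΣy = 33432 − 29704 = 3728
nΣx² − (Σx)² = 30584 − 24964 = 5620; nΣy² − (Σy)² = 38496 − 35344 = 3152
r = 3728 / √(5620 × 3152) = 3728 / 4208.8288 ≈ 0.886

0.886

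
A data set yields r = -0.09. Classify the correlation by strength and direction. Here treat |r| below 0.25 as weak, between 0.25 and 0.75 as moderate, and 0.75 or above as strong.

r = -0.09 < 0 so the relationship is negative.
|r| = 0.09, which falls in the weak range.

weak negative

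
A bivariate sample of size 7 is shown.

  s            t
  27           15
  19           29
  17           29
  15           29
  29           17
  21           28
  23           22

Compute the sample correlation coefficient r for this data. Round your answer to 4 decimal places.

-0.9270

n = 7, Σs = 151, Σt = 169, Σs² = 3415, Σt² = 4305, Σst = 3471
nΣst − ΣsΣt = 24297 − 25519 = -1222
nΣs² − (Σs)² = 23905 − 22801 = 1104; nΣt² − (Σt)² = 30135 − 28561 = 1574
r = -1222 / √(1104 × 1574) = -1222 / 1318.2170 ≈ -0.9270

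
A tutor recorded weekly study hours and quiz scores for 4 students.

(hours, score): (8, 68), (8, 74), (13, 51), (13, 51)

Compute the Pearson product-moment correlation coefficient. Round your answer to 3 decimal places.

n = 4, Σx = 42, Σy = 244, Σx² = 466, Σy² = 15302, Σxy = 2462
nΣxy − ΣxΣy = 9848 − 10248 = -400
nΣx² − (Σx)² = 1864 − 1764 = 100; nΣy² − (Σy)² = 61208 − 59536 = 1672
r = -400 / √(100 × 1672) = -400 / 408.9010 ≈ -0.978

-0.978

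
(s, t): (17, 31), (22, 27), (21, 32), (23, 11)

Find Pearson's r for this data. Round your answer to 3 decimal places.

-0.647

n = 4, Σs = 83, Σt = 101, Σs² = 1743, Σt² = 2835, Σst = 2046
nΣst − ΣsΣt = 8184 − 8383 = -199
nΣs² − (Σs)² = 6972 − 6889 = 83; nΣt² − (Σt)² = 11340 − 10201 = 1139
r = -199 / √(83 × 1139) = -199 / 307.4687 ≈ -0.647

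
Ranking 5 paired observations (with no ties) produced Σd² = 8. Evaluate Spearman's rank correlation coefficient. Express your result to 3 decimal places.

ρ = 1 − 6Σd² / [n(n²−1)] = 1 − 6×8 / (5×24)
  = 1 − 48/120 = 1 − 0.4000 ≈ 0.600

0.600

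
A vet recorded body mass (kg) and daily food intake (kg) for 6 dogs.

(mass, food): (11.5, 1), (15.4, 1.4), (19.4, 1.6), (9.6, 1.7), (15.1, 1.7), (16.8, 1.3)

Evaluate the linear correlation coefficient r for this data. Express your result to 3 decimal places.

0.127

n = 6, Σx = 87.8, Σy = 8.7, Σx² = 1348.18, Σy² = 12.99, Σxy = 127.93
nΣxy − ΣxΣy = 767.58 − 763.86 = 3.72
nΣx² − (Σx)² = 8089.08 − 7708.84 = 380.24; nΣy² − (Σy)² = 77.94 − 75.69 = 2.25
r = 3.72 / √(380.24 × 2.25) = 3.72 / 29.2496 ≈ 0.127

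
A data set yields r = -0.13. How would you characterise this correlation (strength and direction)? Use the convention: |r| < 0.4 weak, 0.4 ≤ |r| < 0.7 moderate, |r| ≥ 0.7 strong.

r = -0.13 < 0 so the relationship is negative.
|r| = 0.13, which falls in the weak range.

weak negative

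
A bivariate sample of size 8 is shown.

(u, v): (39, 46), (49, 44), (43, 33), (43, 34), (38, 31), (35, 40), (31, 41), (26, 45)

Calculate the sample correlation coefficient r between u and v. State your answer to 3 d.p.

-0.274

n = 8, Σu = 304, Σv = 314, Σu² = 11926, Σv² = 12564, Σuv = 11850
nΣuv − ΣuΣv = 94800 − 95456 = -656
nΣu² − (Σu)² = 95408 − 92416 = 2992; nΣv² − (Σv)² = 100512 − 98596 = 1916
r = -656 / √(2992 × 1916) = -656 / 2394.2999 ≈ -0.274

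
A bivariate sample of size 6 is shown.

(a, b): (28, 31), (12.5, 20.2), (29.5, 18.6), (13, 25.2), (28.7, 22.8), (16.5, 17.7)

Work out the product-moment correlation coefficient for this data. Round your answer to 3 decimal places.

0.236

n = 6, Σa = 128.2, Σb = 135.5, Σa² = 3075.44, Σb² = 3183.17, Σab = 2943.21
nΣab − ΣaΣb = 17659.26 − 17371.1 = 288.16
nΣa² − (Σa)² = 18452.64 − 16435.24 = 2017.4; nΣb² − (Σb)² = 19099.02 − 18360.25 = 738.77
r = 288.16 / √(2017.4 × 738.77) = 288.16 / 1220.8172 ≈ 0.236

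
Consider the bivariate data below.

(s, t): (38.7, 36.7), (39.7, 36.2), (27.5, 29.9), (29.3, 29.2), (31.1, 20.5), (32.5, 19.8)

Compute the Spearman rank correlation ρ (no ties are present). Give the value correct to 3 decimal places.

0.371

Rank s: 5, 6, 1, 2, 3, 4
Rank t: 6, 5, 4, 3, 2, 1
d = rank(s) − rank(t): -1, 1, -3, -1, 1, 3; Σd² = 22
ρ = 1 − 6Σd² / [n(n²−1)] = 1 − 6×22 / (6×35) = 1 − 132/210 ≈ 0.371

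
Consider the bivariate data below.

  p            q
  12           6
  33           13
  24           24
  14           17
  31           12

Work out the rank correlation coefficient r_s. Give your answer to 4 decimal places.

0.2000

Rank p: 1, 5, 3, 2, 4
Rank q: 1, 3, 5, 4, 2
d = rank(p) − rank(q): 0, 2, -2, -2, 2; Σd² = 16
ρ = 1 − 6Σd² / [n(n²−1)] = 1 − 6×16 / (5×24) = 1 − 96/120 ≈ 0.2000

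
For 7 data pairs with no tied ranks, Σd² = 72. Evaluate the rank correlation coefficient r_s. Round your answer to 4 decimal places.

-0.2857

ρ = 1 − 6Σd² / [n(n²−1)] = 1 − 6×72 / (7×48)
  = 1 − 432/336 = 1 − 1.28571 ≈ -0.2857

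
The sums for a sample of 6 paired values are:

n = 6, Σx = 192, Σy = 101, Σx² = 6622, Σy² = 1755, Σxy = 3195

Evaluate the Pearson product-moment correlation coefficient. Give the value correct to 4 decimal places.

r = (nΣxy − ΣxΣy) / √[(nΣx² − (Σx)²)(nΣy² − (Σy)²)]
Numerator: 6×3195 − 192×101 = -222
Denominator: √[(39732 − 36864)(10530 − 10201)] = √[2868 × 329] = 971.3763
r = -222 / 971.3763 ≈ -0.2285

-0.2285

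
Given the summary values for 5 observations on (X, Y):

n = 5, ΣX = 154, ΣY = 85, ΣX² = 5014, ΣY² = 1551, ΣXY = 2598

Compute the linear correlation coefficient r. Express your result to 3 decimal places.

r = (nΣXY − ΣXΣY) / √[(nΣX² − (ΣX)²)(nΣY² − (ΣY)²)]
Numerator: 5×2598 − 154×85 = -100
Denominator: √[(25070 − 23716)(7755 − 7225)] = √[1354 × 530] = 847.1245
r = -100 / 847.1245 ≈ -0.118

-0.118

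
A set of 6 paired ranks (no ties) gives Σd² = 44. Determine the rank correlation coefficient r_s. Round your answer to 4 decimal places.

ρ = 1 − 6Σd² / [n(n²−1)] = 1 − 6×44 / (6×35)
  = 1 − 264/210 = 1 − 1.25714 ≈ -0.2571

-0.2571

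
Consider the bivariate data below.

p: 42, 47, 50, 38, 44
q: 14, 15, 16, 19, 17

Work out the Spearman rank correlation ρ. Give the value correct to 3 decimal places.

-0.300

Rank p: 2, 4, 5, 1, 3
Rank q: 1, 2, 3, 5, 4
d = rank(p) − rank(q): 1, 2, 2, -4, -1; Σd² = 26
ρ = 1 − 6Σd² / [n(n²−1)] = 1 − 6×26 / (5×24) = 1 − 156/120 ≈ -0.300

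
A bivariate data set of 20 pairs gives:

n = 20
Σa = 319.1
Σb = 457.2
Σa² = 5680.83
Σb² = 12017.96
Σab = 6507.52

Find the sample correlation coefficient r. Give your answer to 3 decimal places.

-0.819

r = (nΣab − ΣaΣb) / √[(nΣa² − (Σa)²)(nΣb² − (Σb)²)]
Numerator: 20×6507.52 − 319.1×457.2 = -15742.12
Denominator: √[(113616.6 − 101824.81)(240359.2 − 209031.84)] = √[11791.79 × 31327.36] = 19219.9285
r = -15742.12 / 19219.9285 ≈ -0.819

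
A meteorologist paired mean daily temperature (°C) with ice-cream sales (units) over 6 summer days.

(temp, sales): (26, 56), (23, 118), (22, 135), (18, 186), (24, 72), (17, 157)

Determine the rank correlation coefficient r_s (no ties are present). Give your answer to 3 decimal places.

Rank temp: 6, 4, 3, 2, 5, 1
Rank sales: 1, 3, 4, 6, 2, 5
d = rank(temp) − rank(sales): 5, 1, -1, -4, 3, -4; Σd² = 68
ρ = 1 − 6Σd² / [n(n²−1)] = 1 − 6×68 / (6×35) = 1 − 408/210 ≈ -0.943

-0.943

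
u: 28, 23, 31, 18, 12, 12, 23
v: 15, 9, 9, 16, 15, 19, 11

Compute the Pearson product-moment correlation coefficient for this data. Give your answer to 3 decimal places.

n = 7, Σu = 147, Σv = 94, Σu² = 3415, Σv² = 1350, Σuv = 1855
nΣuv − ΣuΣv = 12985 − 13818 = -833
nΣu² − (Σu)² = 23905 − 21609 = 2296; nΣv² − (Σv)² = 9450 − 8836 = 614
r = -833 / √(2296 × 614) = -833 / 1187.3264 ≈ -0.702

-0.702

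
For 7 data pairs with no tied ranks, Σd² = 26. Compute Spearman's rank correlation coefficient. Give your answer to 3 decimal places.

0.536

ρ = 1 − 6Σd² / [n(n²−1)] = 1 − 6×26 / (7×48)
  = 1 − 156/336 = 1 − 0.4643 ≈ 0.536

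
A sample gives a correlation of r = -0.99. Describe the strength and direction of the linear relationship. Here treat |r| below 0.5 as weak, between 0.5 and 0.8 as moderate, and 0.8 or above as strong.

r = -0.99 < 0 so the relationship is negative.
|r| = 0.99, which falls in the strong range.

strong negative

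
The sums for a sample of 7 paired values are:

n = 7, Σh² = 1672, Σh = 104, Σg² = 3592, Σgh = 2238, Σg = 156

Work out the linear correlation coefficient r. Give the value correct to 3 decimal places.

r = (nΣgh − ΣgΣh) / √[(nΣg² − (Σg)²)(nΣh² − (Σh)²)]
Numerator: 7×2238 − 156×104 = -558
Denominator: √[(25144 − 24336)(11704 − 10816)] = √[808 × 888] = 847.0561
r = -558 / 847.0561 ≈ -0.659

-0.659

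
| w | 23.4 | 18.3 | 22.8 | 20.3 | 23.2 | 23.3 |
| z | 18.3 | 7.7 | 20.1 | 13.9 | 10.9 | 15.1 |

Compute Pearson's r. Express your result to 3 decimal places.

n = 6, Σw = 131.3, Σz = 86, Σw² = 2895.51, Σz² = 1338.22, Σwz = 1914.29
nΣwz − ΣwΣz = 11485.74 − 11291.8 = 193.94
nΣw² − (Σw)² = 17373.06 − 17239.69 = 133.37; nΣz² − (Σz)² = 8029.32 − 7396 = 633.32
r = 193.94 / √(133.37 × 633.32) = 193.94 / 290.6302 ≈ 0.667

0.667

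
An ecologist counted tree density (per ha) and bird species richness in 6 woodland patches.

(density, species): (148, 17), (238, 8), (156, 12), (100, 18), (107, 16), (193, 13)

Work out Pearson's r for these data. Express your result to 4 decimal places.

n = 6, Σx = 942, Σy = 84, Σx² = 161582, Σy² = 1246, Σxy = 12313
nΣxy − ΣxΣy = 73878 − 79128 = -5250
nΣx² − (Σx)² = 969492 − 887364 = 82128; nΣy² − (Σy)² = 7476 − 7056 = 420
r = -5250 / √(82128 × 420) = -5250 / 5873.1389 ≈ -0.8939

-0.8939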